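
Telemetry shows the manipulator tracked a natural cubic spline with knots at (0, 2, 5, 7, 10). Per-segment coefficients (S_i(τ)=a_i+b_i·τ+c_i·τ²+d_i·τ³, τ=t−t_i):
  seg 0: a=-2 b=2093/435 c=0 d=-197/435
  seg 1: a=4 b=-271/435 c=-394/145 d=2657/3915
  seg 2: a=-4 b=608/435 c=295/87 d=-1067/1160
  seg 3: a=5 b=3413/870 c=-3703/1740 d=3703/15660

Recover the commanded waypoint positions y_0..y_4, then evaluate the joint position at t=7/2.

y_0=-2 y_1=4 y_2=-4 y_3=5 y_4=4
S(7/2) = -879/1160

y_0 = S_0(0) = a_0 = -2
y_1 = S_1(0) = a_1 = 4
y_2 = S_2(0) = a_2 = -4
y_3 = S_3(0) = a_3 = 5
y_4 = S_3(3) = 4
t_q=7/2 is in segment 1 (τ=3/2); S_1(τ)=-879/1160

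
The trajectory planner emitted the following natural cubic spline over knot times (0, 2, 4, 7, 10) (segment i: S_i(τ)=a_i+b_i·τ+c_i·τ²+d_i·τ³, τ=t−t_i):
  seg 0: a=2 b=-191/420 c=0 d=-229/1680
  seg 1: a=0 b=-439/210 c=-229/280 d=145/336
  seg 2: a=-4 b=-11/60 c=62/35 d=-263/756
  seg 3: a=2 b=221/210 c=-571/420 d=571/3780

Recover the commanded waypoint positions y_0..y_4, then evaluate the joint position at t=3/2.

y_0 = S_0(0) = a_0 = 2
y_1 = S_1(0) = a_1 = 0
y_2 = S_2(0) = a_2 = -4
y_3 = S_3(0) = a_3 = 2
y_4 = S_3(3) = -3
t_q=3/2 is in segment 0 (τ=3/2); S_0(τ)=549/640

y_0=2 y_1=0 y_2=-4 y_3=2 y_4=-3
S(3/2) = 549/640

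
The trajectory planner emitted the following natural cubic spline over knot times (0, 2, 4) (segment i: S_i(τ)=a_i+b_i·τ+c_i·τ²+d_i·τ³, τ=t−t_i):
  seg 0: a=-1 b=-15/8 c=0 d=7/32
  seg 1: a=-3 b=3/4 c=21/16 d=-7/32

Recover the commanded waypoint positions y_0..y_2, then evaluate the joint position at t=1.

y_0=-1 y_1=-3 y_2=2
S(1) = -85/32

y_0 = S_0(0) = a_0 = -1
y_1 = S_1(0) = a_1 = -3
y_2 = S_1(2) = 2
t_q=1 is in segment 0 (τ=1); S_0(τ)=-85/32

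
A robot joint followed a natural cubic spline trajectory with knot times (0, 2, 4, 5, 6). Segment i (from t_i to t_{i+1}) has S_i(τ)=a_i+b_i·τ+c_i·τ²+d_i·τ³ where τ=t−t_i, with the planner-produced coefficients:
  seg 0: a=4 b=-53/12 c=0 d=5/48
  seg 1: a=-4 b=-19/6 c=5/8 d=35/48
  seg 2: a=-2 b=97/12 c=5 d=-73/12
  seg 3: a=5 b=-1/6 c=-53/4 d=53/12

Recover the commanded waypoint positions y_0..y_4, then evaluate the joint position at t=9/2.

y_0=4 y_1=-4 y_2=-2 y_3=5 y_4=-4
S(9/2) = 81/32

y_0 = S_0(0) = a_0 = 4
y_1 = S_1(0) = a_1 = -4
y_2 = S_2(0) = a_2 = -2
y_3 = S_3(0) = a_3 = 5
y_4 = S_3(1) = -4
t_q=9/2 is in segment 2 (τ=1/2); S_2(τ)=81/32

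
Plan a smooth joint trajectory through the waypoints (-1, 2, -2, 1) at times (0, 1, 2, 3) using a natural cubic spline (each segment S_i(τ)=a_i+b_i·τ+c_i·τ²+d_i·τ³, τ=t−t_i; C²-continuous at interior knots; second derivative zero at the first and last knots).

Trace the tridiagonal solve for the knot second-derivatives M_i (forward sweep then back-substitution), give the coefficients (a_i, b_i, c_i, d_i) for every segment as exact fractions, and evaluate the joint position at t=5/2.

  seg 0: a=-1 b=16/3 c=0 d=-7/3
  seg 1: a=2 b=-5/3 c=-7 d=14/3
  seg 2: a=-2 b=-5/3 c=7 d=-7/3
S(5/2) = -11/8

Δ: Δ0=3, Δ1=-4, Δ2=3
row 1: diag=4, rhs=-42; c'=1/4, d'=-21/2
row 2: denom=4−1·1/4=15/4; d'=(42−1·-21/2)/(15/4)=14
back: M2=14
back: M1=-21/2−1/4·14=-14
M: M0=0, M1=-14, M2=14, M3=0
seg 0: a=-1, c=M0/2=0, d=(M1−M0)/(6·1)=-7/3, b=Δ0−h0·(2M0+M1)/6=16/3
seg 1: a=2, c=M1/2=-7, d=(M2−M1)/(6·1)=14/3, b=Δ1−h1·(2M1+M2)/6=-5/3
seg 2: a=-2, c=M2/2=7, d=(M3−M2)/(6·1)=-7/3, b=Δ2−h2·(2M2+M3)/6=-5/3
t_q=5/2 → seg 2, τ=1/2; S=-2+-5/3·τ+7·τ²+-7/3·τ³=-11/8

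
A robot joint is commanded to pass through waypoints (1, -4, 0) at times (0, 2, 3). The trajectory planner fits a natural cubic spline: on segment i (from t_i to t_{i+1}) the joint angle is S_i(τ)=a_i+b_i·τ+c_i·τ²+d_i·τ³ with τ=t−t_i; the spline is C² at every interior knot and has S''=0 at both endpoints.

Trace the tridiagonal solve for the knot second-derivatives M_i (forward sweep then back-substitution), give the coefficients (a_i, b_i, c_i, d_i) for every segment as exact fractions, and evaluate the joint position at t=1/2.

  seg 0: a=1 b=-14/3 c=0 d=13/24
  seg 1: a=-4 b=11/6 c=13/4 d=-13/12
S(1/2) = -81/64

Δ: Δ0=-5/2, Δ1=4
row 1: diag=6, rhs=39; c'=1/6, d'=13/2
back: M1=13/2
M: M0=0, M1=13/2, M2=0
seg 0: a=1, c=M0/2=0, d=(M1−M0)/(6·2)=13/24, b=Δ0−h0·(2M0+M1)/6=-14/3
seg 1: a=-4, c=M1/2=13/4, d=(M2−M1)/(6·1)=-13/12, b=Δ1−h1·(2M1+M2)/6=11/6
t_q=1/2 → seg 0, τ=1/2; S=1+-14/3·τ+0·τ²+13/24·τ³=-81/64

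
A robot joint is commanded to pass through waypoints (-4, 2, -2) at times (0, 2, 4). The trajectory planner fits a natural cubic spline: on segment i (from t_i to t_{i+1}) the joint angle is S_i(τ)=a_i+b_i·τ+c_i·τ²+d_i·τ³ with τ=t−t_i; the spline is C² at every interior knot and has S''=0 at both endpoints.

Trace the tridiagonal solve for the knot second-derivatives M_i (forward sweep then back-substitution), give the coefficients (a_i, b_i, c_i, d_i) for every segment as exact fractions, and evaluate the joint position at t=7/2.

Δ: Δ0=3, Δ1=-2
row 1: diag=8, rhs=-30; c'=1/4, d'=-15/4
back: M1=-15/4
M: M0=0, M1=-15/4, M2=0
seg 0: a=-4, c=M0/2=0, d=(M1−M0)/(6·2)=-5/16, b=Δ0−h0·(2M0+M1)/6=17/4
seg 1: a=2, c=M1/2=-15/8, d=(M2−M1)/(6·2)=5/16, b=Δ1−h1·(2M1+M2)/6=1/2
t_q=7/2 → seg 1, τ=3/2; S=2+1/2·τ+-15/8·τ²+5/16·τ³=-53/128

  seg 0: a=-4 b=17/4 c=0 d=-5/16
  seg 1: a=2 b=1/2 c=-15/8 d=5/16
S(7/2) = -53/128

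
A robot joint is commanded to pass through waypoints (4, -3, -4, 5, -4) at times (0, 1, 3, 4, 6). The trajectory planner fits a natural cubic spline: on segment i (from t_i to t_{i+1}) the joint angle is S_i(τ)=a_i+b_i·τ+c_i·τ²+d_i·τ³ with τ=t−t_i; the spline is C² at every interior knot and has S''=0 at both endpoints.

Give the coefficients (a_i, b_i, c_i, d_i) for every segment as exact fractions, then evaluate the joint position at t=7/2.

Δ: Δ0=-7, Δ1=-1/2, Δ2=9, Δ3=-9/2
row 1: diag=6, rhs=39; c'=1/3, d'=13/2
row 2: denom=6−2·1/3=16/3; d'=(57−2·13/2)/(16/3)=33/4
row 3: denom=6−1·3/16=93/16; d'=(-81−1·33/4)/(93/16)=-476/31
back: M3=-476/31
back: M2=33/4−3/16·-476/31=345/31
back: M1=13/2−1/3·345/31=173/62
M: M0=0, M1=173/62, M2=345/31, M3=-476/31, M4=0
seg 0: a=4, c=M0/2=0, d=(M1−M0)/(6·1)=173/372, b=Δ0−h0·(2M0+M1)/6=-2777/372
seg 1: a=-3, c=M1/2=173/124, d=(M2−M1)/(6·2)=517/744, b=Δ1−h1·(2M1+M2)/6=-1129/186
seg 2: a=-4, c=M2/2=345/62, d=(M3−M2)/(6·1)=-821/186, b=Δ2−h2·(2M2+M3)/6=730/93
seg 3: a=5, c=M3/2=-238/31, d=(M4−M3)/(6·2)=119/93, b=Δ3−h3·(2M3+M4)/6=1067/186
t_q=7/2 → seg 2, τ=1/2; S=-4+730/93·τ+345/62·τ²+-821/186·τ³=379/496

  seg 0: a=4 b=-2777/372 c=0 d=173/372
  seg 1: a=-3 b=-1129/186 c=173/124 d=517/744
  seg 2: a=-4 b=730/93 c=345/62 d=-821/186
  seg 3: a=5 b=1067/186 c=-238/31 d=119/93
S(7/2) = 379/496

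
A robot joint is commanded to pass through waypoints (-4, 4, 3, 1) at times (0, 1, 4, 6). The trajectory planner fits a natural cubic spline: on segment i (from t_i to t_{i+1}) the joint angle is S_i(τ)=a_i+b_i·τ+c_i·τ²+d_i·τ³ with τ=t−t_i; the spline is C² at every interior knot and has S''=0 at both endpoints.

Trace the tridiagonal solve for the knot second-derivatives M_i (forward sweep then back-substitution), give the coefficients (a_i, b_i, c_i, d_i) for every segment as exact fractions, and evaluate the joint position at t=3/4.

  seg 0: a=-4 b=1948/213 c=0 d=-244/213
  seg 1: a=4 b=1216/213 c=-244/71 d=101/213
  seg 2: a=3 b=-449/213 c=59/71 d=-59/426
S(3/4) = 2699/1136

Δ: Δ0=8, Δ1=-1/3, Δ2=-1
row 1: diag=8, rhs=-50; c'=3/8, d'=-25/4
row 2: denom=10−3·3/8=71/8; d'=(-4−3·-25/4)/(71/8)=118/71
back: M2=118/71
back: M1=-25/4−3/8·118/71=-488/71
M: M0=0, M1=-488/71, M2=118/71, M3=0
seg 0: a=-4, c=M0/2=0, d=(M1−M0)/(6·1)=-244/213, b=Δ0−h0·(2M0+M1)/6=1948/213
seg 1: a=4, c=M1/2=-244/71, d=(M2−M1)/(6·3)=101/213, b=Δ1−h1·(2M1+M2)/6=1216/213
seg 2: a=3, c=M2/2=59/71, d=(M3−M2)/(6·2)=-59/426, b=Δ2−h2·(2M2+M3)/6=-449/213
t_q=3/4 → seg 0, τ=3/4; S=-4+1948/213·τ+0·τ²+-244/213·τ³=2699/1136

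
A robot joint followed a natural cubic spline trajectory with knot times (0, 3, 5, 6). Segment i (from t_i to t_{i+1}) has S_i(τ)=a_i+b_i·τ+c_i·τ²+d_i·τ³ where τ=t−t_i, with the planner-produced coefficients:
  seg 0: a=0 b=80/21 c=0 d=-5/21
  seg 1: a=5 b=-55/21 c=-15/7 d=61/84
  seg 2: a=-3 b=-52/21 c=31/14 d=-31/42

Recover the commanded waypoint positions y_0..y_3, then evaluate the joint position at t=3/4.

y_0 = S_0(0) = a_0 = 0
y_1 = S_1(0) = a_1 = 5
y_2 = S_2(0) = a_2 = -3
y_3 = S_2(1) = -4
t_q=3/4 is in segment 0 (τ=3/4); S_0(τ)=1235/448

y_0=0 y_1=5 y_2=-3 y_3=-4
S(3/4) = 1235/448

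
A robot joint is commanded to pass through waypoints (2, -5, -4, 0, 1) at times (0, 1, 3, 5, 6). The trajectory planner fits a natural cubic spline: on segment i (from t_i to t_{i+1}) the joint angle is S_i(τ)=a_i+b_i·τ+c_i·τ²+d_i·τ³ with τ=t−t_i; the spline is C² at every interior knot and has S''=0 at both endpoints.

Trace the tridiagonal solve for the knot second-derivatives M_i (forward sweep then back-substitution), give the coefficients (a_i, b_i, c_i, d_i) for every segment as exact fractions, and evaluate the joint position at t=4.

  seg 0: a=2 b=-497/60 c=0 d=77/60
  seg 1: a=-5 b=-133/30 c=77/20 d=-83/120
  seg 2: a=-4 b=8/3 c=-3/10 d=-1/60
  seg 3: a=0 b=19/15 c=-2/5 d=2/15
S(4) = -33/20

Δ: Δ0=-7, Δ1=1/2, Δ2=2, Δ3=1
row 1: diag=6, rhs=45; c'=1/3, d'=15/2
row 2: denom=8−2·1/3=22/3; d'=(9−2·15/2)/(22/3)=-9/11
row 3: denom=6−2·3/11=60/11; d'=(-6−2·-9/11)/(60/11)=-4/5
back: M3=-4/5
back: M2=-9/11−3/11·-4/5=-3/5
back: M1=15/2−1/3·-3/5=77/10
M: M0=0, M1=77/10, M2=-3/5, M3=-4/5, M4=0
seg 0: a=2, c=M0/2=0, d=(M1−M0)/(6·1)=77/60, b=Δ0−h0·(2M0+M1)/6=-497/60
seg 1: a=-5, c=M1/2=77/20, d=(M2−M1)/(6·2)=-83/120, b=Δ1−h1·(2M1+M2)/6=-133/30
seg 2: a=-4, c=M2/2=-3/10, d=(M3−M2)/(6·2)=-1/60, b=Δ2−h2·(2M2+M3)/6=8/3
seg 3: a=0, c=M3/2=-2/5, d=(M4−M3)/(6·1)=2/15, b=Δ3−h3·(2M3+M4)/6=19/15
t_q=4 → seg 2, τ=1; S=-4+8/3·τ+-3/10·τ²+-1/60·τ³=-33/20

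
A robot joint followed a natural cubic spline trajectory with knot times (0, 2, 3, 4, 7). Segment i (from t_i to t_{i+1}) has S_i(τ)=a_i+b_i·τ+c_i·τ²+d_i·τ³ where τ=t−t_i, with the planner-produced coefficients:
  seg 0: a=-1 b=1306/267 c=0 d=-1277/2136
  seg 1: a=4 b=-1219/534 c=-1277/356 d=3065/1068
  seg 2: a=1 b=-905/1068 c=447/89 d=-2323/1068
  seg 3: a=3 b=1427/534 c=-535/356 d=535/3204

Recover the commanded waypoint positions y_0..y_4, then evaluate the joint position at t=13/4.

y_0 = S_0(0) = a_0 = -1
y_1 = S_1(0) = a_1 = 4
y_2 = S_2(0) = a_2 = 1
y_3 = S_3(0) = a_3 = 3
y_4 = S_3(3) = 2
t_q=13/4 is in segment 2 (τ=1/4); S_2(τ)=24335/22784

y_0=-1 y_1=4 y_2=1 y_3=3 y_4=2
S(13/4) = 24335/22784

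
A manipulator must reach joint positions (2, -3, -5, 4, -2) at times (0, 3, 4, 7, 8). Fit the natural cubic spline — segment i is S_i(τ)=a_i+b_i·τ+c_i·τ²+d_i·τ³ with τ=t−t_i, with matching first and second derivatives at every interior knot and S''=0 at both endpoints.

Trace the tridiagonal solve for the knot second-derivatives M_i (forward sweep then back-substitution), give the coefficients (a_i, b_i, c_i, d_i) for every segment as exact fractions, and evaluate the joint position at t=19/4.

Δ: Δ0=-5/3, Δ1=-2, Δ2=3, Δ3=-6
row 1: diag=8, rhs=-2; c'=1/8, d'=-1/4
row 2: denom=8−1·1/8=63/8; d'=(30−1·-1/4)/(63/8)=242/63
row 3: denom=8−3·8/21=48/7; d'=(-54−3·242/63)/(48/7)=-86/9
back: M3=-86/9
back: M2=242/63−8/21·-86/9=202/27
back: M1=-1/4−1/8·202/27=-32/27
M: M0=0, M1=-32/27, M2=202/27, M3=-86/9, M4=0
seg 0: a=2, c=M0/2=0, d=(M1−M0)/(6·3)=-16/243, b=Δ0−h0·(2M0+M1)/6=-29/27
seg 1: a=-3, c=M1/2=-16/27, d=(M2−M1)/(6·1)=13/9, b=Δ1−h1·(2M1+M2)/6=-77/27
seg 2: a=-5, c=M2/2=101/27, d=(M3−M2)/(6·3)=-230/243, b=Δ2−h2·(2M2+M3)/6=8/27
seg 3: a=4, c=M3/2=-43/9, d=(M4−M3)/(6·1)=43/27, b=Δ3−h3·(2M3+M4)/6=-76/27
t_q=19/4 → seg 2, τ=3/4; S=-5+8/27·τ+101/27·τ²+-230/243·τ³=-295/96

  seg 0: a=2 b=-29/27 c=0 d=-16/243
  seg 1: a=-3 b=-77/27 c=-16/27 d=13/9
  seg 2: a=-5 b=8/27 c=101/27 d=-230/243
  seg 3: a=4 b=-76/27 c=-43/9 d=43/27
S(19/4) = -295/96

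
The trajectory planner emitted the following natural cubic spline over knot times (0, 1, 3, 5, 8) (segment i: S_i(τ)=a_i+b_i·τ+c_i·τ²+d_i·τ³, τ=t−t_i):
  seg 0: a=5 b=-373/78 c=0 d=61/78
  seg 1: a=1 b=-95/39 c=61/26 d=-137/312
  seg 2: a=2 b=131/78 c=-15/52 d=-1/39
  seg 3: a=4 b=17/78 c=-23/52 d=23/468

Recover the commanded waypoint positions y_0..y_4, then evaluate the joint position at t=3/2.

y_0=5 y_1=1 y_2=2 y_3=4 y_4=2
S(3/2) = 261/832

y_0 = S_0(0) = a_0 = 5
y_1 = S_1(0) = a_1 = 1
y_2 = S_2(0) = a_2 = 2
y_3 = S_3(0) = a_3 = 4
y_4 = S_3(3) = 2
t_q=3/2 is in segment 1 (τ=1/2); S_1(τ)=261/832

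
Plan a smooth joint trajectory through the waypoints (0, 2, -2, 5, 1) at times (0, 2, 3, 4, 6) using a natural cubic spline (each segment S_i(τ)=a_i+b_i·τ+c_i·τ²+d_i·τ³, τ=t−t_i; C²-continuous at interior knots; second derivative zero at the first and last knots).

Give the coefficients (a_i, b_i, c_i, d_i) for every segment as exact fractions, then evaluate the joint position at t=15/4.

Δ: Δ0=1, Δ1=-4, Δ2=7, Δ3=-2
row 1: diag=6, rhs=-30; c'=1/6, d'=-5
row 2: denom=4−1·1/6=23/6; d'=(66−1·-5)/(23/6)=426/23
row 3: denom=6−1·6/23=132/23; d'=(-54−1·426/23)/(132/23)=-139/11
back: M3=-139/11
back: M2=426/23−6/23·-139/11=240/11
back: M1=-5−1/6·240/11=-95/11
M: M0=0, M1=-95/11, M2=240/11, M3=-139/11, M4=0
seg 0: a=0, c=M0/2=0, d=(M1−M0)/(6·2)=-95/132, b=Δ0−h0·(2M0+M1)/6=128/33
seg 1: a=2, c=M1/2=-95/22, d=(M2−M1)/(6·1)=335/66, b=Δ1−h1·(2M1+M2)/6=-157/33
seg 2: a=-2, c=M2/2=120/11, d=(M3−M2)/(6·1)=-379/66, b=Δ2−h2·(2M2+M3)/6=11/6
seg 3: a=5, c=M3/2=-139/22, d=(M4−M3)/(6·2)=139/132, b=Δ3−h3·(2M3+M4)/6=212/33
t_q=15/4 → seg 2, τ=3/4; S=-2+11/6·τ+120/11·τ²+-379/66·τ³=4349/1408

  seg 0: a=0 b=128/33 c=0 d=-95/132
  seg 1: a=2 b=-157/33 c=-95/22 d=335/66
  seg 2: a=-2 b=11/6 c=120/11 d=-379/66
  seg 3: a=5 b=212/33 c=-139/22 d=139/132
S(15/4) = 4349/1408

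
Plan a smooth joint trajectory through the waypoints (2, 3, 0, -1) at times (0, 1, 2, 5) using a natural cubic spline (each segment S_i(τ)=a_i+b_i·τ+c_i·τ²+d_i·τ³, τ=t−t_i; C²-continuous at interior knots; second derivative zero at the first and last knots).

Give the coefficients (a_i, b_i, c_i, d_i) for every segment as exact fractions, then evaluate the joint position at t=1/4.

  seg 0: a=2 b=197/93 c=0 d=-104/93
  seg 1: a=3 b=-115/93 c=-104/31 d=148/93
  seg 2: a=0 b=-295/93 c=44/31 d=-44/279
S(1/4) = 623/248

Δ: Δ0=1, Δ1=-3, Δ2=-1/3
row 1: diag=4, rhs=-24; c'=1/4, d'=-6
row 2: denom=8−1·1/4=31/4; d'=(16−1·-6)/(31/4)=88/31
back: M2=88/31
back: M1=-6−1/4·88/31=-208/31
M: M0=0, M1=-208/31, M2=88/31, M3=0
seg 0: a=2, c=M0/2=0, d=(M1−M0)/(6·1)=-104/93, b=Δ0−h0·(2M0+M1)/6=197/93
seg 1: a=3, c=M1/2=-104/31, d=(M2−M1)/(6·1)=148/93, b=Δ1−h1·(2M1+M2)/6=-115/93
seg 2: a=0, c=M2/2=44/31, d=(M3−M2)/(6·3)=-44/279, b=Δ2−h2·(2M2+M3)/6=-295/93
t_q=1/4 → seg 0, τ=1/4; S=2+197/93·τ+0·τ²+-104/93·τ³=623/248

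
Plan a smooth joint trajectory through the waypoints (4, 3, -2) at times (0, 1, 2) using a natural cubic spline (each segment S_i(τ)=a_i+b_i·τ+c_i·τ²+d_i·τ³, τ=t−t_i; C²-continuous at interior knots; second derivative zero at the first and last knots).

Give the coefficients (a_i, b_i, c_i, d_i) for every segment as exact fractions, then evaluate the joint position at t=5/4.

Δ: Δ0=-1, Δ1=-5
row 1: diag=4, rhs=-24; c'=1/4, d'=-6
back: M1=-6
M: M0=0, M1=-6, M2=0
seg 0: a=4, c=M0/2=0, d=(M1−M0)/(6·1)=-1, b=Δ0−h0·(2M0+M1)/6=0
seg 1: a=3, c=M1/2=-3, d=(M2−M1)/(6·1)=1, b=Δ1−h1·(2M1+M2)/6=-3
t_q=5/4 → seg 1, τ=1/4; S=3+-3·τ+-3·τ²+1·τ³=133/64

  seg 0: a=4 b=0 c=0 d=-1
  seg 1: a=3 b=-3 c=-3 d=1
S(5/4) = 133/64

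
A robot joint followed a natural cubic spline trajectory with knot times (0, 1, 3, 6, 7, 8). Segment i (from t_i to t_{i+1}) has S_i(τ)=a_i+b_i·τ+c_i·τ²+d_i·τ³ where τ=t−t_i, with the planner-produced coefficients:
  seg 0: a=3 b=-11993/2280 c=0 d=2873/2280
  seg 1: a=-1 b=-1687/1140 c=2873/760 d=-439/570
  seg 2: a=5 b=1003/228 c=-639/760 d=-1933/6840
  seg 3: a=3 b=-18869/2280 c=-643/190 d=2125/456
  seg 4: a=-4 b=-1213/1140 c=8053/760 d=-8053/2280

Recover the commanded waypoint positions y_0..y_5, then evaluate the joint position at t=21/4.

y_0 = S_0(0) = a_0 = 3
y_1 = S_1(0) = a_1 = -1
y_2 = S_2(0) = a_2 = 5
y_3 = S_3(0) = a_3 = 3
y_4 = S_4(0) = a_4 = -4
y_5 = S_4(1) = 2
t_q=21/4 is in segment 2 (τ=9/4); S_2(τ)=361031/48640

y_0=3 y_1=-1 y_2=5 y_3=3 y_4=-4 y_5=2
S(21/4) = 361031/48640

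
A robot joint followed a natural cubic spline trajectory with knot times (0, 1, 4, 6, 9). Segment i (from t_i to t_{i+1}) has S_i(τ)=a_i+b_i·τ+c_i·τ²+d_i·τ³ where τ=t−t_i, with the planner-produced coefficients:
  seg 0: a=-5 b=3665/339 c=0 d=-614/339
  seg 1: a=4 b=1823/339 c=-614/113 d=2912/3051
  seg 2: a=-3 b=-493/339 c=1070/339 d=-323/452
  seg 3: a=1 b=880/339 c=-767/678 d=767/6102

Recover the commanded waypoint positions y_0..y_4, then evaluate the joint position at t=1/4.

y_0 = S_0(0) = a_0 = -5
y_1 = S_1(0) = a_1 = 4
y_2 = S_2(0) = a_2 = -3
y_3 = S_3(0) = a_3 = 1
y_4 = S_3(3) = 2
t_q=1/4 is in segment 0 (τ=1/4); S_0(τ)=-8409/3616

y_0=-5 y_1=4 y_2=-3 y_3=1 y_4=2
S(1/4) = -8409/3616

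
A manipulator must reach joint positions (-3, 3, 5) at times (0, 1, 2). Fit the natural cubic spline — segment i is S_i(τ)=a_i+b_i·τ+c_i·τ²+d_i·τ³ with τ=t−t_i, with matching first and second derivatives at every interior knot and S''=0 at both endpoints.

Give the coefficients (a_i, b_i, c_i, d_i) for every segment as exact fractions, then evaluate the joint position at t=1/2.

Δ: Δ0=6, Δ1=2
row 1: diag=4, rhs=-24; c'=1/4, d'=-6
back: M1=-6
M: M0=0, M1=-6, M2=0
seg 0: a=-3, c=M0/2=0, d=(M1−M0)/(6·1)=-1, b=Δ0−h0·(2M0+M1)/6=7
seg 1: a=3, c=M1/2=-3, d=(M2−M1)/(6·1)=1, b=Δ1−h1·(2M1+M2)/6=4
t_q=1/2 → seg 0, τ=1/2; S=-3+7·τ+0·τ²+-1·τ³=3/8

  seg 0: a=-3 b=7 c=0 d=-1
  seg 1: a=3 b=4 c=-3 d=1
S(1/2) = 3/8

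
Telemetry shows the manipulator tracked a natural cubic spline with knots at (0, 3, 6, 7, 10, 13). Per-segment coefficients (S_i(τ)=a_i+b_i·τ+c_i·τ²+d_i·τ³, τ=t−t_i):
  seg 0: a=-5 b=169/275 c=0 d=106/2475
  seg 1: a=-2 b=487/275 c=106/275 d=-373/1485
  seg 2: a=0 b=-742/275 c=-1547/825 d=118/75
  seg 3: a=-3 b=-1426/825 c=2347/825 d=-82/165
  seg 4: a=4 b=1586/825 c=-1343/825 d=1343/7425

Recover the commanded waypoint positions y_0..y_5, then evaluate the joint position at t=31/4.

y_0 = S_0(0) = a_0 = -5
y_1 = S_1(0) = a_1 = -2
y_2 = S_2(0) = a_2 = 0
y_3 = S_3(0) = a_3 = -3
y_4 = S_4(0) = a_4 = 4
y_5 = S_4(3) = 0
t_q=31/4 is in segment 3 (τ=3/4); S_3(τ)=-25571/8800

y_0=-5 y_1=-2 y_2=0 y_3=-3 y_4=4 y_5=0
S(31/4) = -25571/8800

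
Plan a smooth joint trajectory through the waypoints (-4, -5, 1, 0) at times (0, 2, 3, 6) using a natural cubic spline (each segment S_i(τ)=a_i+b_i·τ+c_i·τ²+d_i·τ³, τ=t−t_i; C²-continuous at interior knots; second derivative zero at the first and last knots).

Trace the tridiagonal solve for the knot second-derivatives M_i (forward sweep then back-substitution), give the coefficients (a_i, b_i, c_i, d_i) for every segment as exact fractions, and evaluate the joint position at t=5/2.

  seg 0: a=-4 b=-841/282 c=0 d=175/282
  seg 1: a=-5 b=1259/282 c=175/47 d=-617/282
  seg 2: a=1 b=754/141 c=-267/94 d=89/282
S(5/2) = -1587/752

Δ: Δ0=-1/2, Δ1=6, Δ2=-1/3
row 1: diag=6, rhs=39; c'=1/6, d'=13/2
row 2: denom=8−1·1/6=47/6; d'=(-38−1·13/2)/(47/6)=-267/47
back: M2=-267/47
back: M1=13/2−1/6·-267/47=350/47
M: M0=0, M1=350/47, M2=-267/47, M3=0
seg 0: a=-4, c=M0/2=0, d=(M1−M0)/(6·2)=175/282, b=Δ0−h0·(2M0+M1)/6=-841/282
seg 1: a=-5, c=M1/2=175/47, d=(M2−M1)/(6·1)=-617/282, b=Δ1−h1·(2M1+M2)/6=1259/282
seg 2: a=1, c=M2/2=-267/94, d=(M3−M2)/(6·3)=89/282, b=Δ2−h2·(2M2+M3)/6=754/141
t_q=5/2 → seg 1, τ=1/2; S=-5+1259/282·τ+175/47·τ²+-617/282·τ³=-1587/752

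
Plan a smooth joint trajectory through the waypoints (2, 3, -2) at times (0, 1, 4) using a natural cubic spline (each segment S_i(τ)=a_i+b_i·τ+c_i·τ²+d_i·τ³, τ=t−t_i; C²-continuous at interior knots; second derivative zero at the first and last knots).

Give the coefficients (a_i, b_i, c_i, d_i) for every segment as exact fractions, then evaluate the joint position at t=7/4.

Δ: Δ0=1, Δ1=-5/3
row 1: diag=8, rhs=-16; c'=3/8, d'=-2
back: M1=-2
M: M0=0, M1=-2, M2=0
seg 0: a=2, c=M0/2=0, d=(M1−M0)/(6·1)=-1/3, b=Δ0−h0·(2M0+M1)/6=4/3
seg 1: a=3, c=M1/2=-1, d=(M2−M1)/(6·3)=1/9, b=Δ1−h1·(2M1+M2)/6=1/3
t_q=7/4 → seg 1, τ=3/4; S=3+1/3·τ+-1·τ²+1/9·τ³=175/64

  seg 0: a=2 b=4/3 c=0 d=-1/3
  seg 1: a=3 b=1/3 c=-1 d=1/9
S(7/4) = 175/64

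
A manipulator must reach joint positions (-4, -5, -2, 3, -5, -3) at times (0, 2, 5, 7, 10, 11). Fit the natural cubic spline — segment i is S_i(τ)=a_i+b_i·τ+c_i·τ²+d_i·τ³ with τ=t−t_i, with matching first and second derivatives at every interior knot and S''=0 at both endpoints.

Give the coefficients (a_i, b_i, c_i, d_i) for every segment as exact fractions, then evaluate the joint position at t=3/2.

  seg 0: a=-4 b=-7603/12282 c=0 d=731/24564
  seg 1: a=-5 b=-3217/12282 c=731/4094 d=4460/55269
  seg 2: a=-2 b=36701/12282 c=11113/12282 d=-14111/24564
  seg 3: a=3 b=-1171/4094 c=-15610/6141 d=64421/110538
  seg 4: a=-5 b=405/2047 c=11067/4094 d=-3689/4094
S(3/2) = -316261/65504

Δ: Δ0=-1/2, Δ1=1, Δ2=5/2, Δ3=-8/3, Δ4=2
row 1: diag=10, rhs=9; c'=3/10, d'=9/10
row 2: denom=10−3·3/10=91/10; d'=(9−3·9/10)/(91/10)=9/13
row 3: denom=10−2·20/91=870/91; d'=(-31−2·9/13)/(870/91)=-2947/870
row 4: denom=8−3·91/290=2047/290; d'=(28−3·-2947/870)/(2047/290)=11067/2047
back: M4=11067/2047
back: M3=-2947/870−91/290·11067/2047=-31220/6141
back: M2=9/13−20/91·-31220/6141=11113/6141
back: M1=9/10−3/10·11113/6141=731/2047
M: M0=0, M1=731/2047, M2=11113/6141, M3=-31220/6141, M4=11067/2047, M5=0
seg 0: a=-4, c=M0/2=0, d=(M1−M0)/(6·2)=731/24564, b=Δ0−h0·(2M0+M1)/6=-7603/12282
seg 1: a=-5, c=M1/2=731/4094, d=(M2−M1)/(6·3)=4460/55269, b=Δ1−h1·(2M1+M2)/6=-3217/12282
seg 2: a=-2, c=M2/2=11113/12282, d=(M3−M2)/(6·2)=-14111/24564, b=Δ2−h2·(2M2+M3)/6=36701/12282
seg 3: a=3, c=M3/2=-15610/6141, d=(M4−M3)/(6·3)=64421/110538, b=Δ3−h3·(2M3+M4)/6=-1171/4094
seg 4: a=-5, c=M4/2=11067/4094, d=(M5−M4)/(6·1)=-3689/4094, b=Δ4−h4·(2M4+M5)/6=405/2047
t_q=3/2 → seg 0, τ=3/2; S=-4+-7603/12282·τ+0·τ²+731/24564·τ³=-316261/65504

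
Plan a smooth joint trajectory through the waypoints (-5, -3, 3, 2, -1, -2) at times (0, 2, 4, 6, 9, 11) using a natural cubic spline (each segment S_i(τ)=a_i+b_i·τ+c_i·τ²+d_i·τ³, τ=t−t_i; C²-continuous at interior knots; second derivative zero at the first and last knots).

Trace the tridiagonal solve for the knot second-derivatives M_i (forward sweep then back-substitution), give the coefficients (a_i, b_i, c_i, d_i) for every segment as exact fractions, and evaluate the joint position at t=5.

Δ: Δ0=1, Δ1=3, Δ2=-1/2, Δ3=-1, Δ4=-1/2
row 1: diag=8, rhs=12; c'=1/4, d'=3/2
row 2: denom=8−2·1/4=15/2; d'=(-21−2·3/2)/(15/2)=-16/5
row 3: denom=10−2·4/15=142/15; d'=(-3−2·-16/5)/(142/15)=51/142
row 4: denom=10−3·45/142=1285/142; d'=(3−3·51/142)/(1285/142)=273/1285
back: M4=273/1285
back: M3=51/142−45/142·273/1285=75/257
back: M2=-16/5−4/15·75/257=-4212/1285
back: M1=3/2−1/4·-4212/1285=5961/2570
M: M0=0, M1=5961/2570, M2=-4212/1285, M3=75/257, M4=273/1285, M5=0
seg 0: a=-5, c=M0/2=0, d=(M1−M0)/(6·2)=1987/10280, b=Δ0−h0·(2M0+M1)/6=583/2570
seg 1: a=-3, c=M1/2=5961/5140, d=(M2−M1)/(6·2)=-959/2056, b=Δ1−h1·(2M1+M2)/6=3272/1285
seg 2: a=3, c=M2/2=-2106/1285, d=(M3−M2)/(6·2)=1529/5140, b=Δ2−h2·(2M2+M3)/6=4081/2570
seg 3: a=2, c=M3/2=75/514, d=(M4−M3)/(6·3)=-17/3855, b=Δ3−h3·(2M3+M4)/6=-3593/2570
seg 4: a=-1, c=M4/2=273/2570, d=(M5−M4)/(6·2)=-91/5140, b=Δ4−h4·(2M4+M5)/6=-1649/2570
t_q=5 → seg 2, τ=1; S=3+4081/2570·τ+-2106/1285·τ²+1529/5140·τ³=16687/5140

  seg 0: a=-5 b=583/2570 c=0 d=1987/10280
  seg 1: a=-3 b=3272/1285 c=5961/5140 d=-959/2056
  seg 2: a=3 b=4081/2570 c=-2106/1285 d=1529/5140
  seg 3: a=2 b=-3593/2570 c=75/514 d=-17/3855
  seg 4: a=-1 b=-1649/2570 c=273/2570 d=-91/5140
S(5) = 16687/5140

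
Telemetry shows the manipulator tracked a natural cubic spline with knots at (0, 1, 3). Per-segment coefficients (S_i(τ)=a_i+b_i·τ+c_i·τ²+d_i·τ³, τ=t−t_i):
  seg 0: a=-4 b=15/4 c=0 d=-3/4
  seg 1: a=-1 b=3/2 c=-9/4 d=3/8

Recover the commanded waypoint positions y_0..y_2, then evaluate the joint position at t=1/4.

y_0 = S_0(0) = a_0 = -4
y_1 = S_1(0) = a_1 = -1
y_2 = S_1(2) = -4
t_q=1/4 is in segment 0 (τ=1/4); S_0(τ)=-787/256

y_0=-4 y_1=-1 y_2=-4
S(1/4) = -787/256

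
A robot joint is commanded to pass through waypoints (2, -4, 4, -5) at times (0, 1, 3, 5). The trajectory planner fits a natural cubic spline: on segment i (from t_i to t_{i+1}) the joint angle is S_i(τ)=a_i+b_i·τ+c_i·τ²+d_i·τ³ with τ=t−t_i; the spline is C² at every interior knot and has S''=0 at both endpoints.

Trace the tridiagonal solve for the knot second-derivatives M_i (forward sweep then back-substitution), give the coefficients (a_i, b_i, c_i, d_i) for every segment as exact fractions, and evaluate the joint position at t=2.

  seg 0: a=2 b=-361/44 c=0 d=97/44
  seg 1: a=-4 b=-35/22 c=291/44 d=-21/11
  seg 2: a=4 b=43/22 c=-213/44 d=71/88
S(2) = -39/44

Δ: Δ0=-6, Δ1=4, Δ2=-9/2
row 1: diag=6, rhs=60; c'=1/3, d'=10
row 2: denom=8−2·1/3=22/3; d'=(-51−2·10)/(22/3)=-213/22
back: M2=-213/22
back: M1=10−1/3·-213/22=291/22
M: M0=0, M1=291/22, M2=-213/22, M3=0
seg 0: a=2, c=M0/2=0, d=(M1−M0)/(6·1)=97/44, b=Δ0−h0·(2M0+M1)/6=-361/44
seg 1: a=-4, c=M1/2=291/44, d=(M2−M1)/(6·2)=-21/11, b=Δ1−h1·(2M1+M2)/6=-35/22
seg 2: a=4, c=M2/2=-213/44, d=(M3−M2)/(6·2)=71/88, b=Δ2−h2·(2M2+M3)/6=43/22
t_q=2 → seg 1, τ=1; S=-4+-35/22·τ+291/44·τ²+-21/11·τ³=-39/44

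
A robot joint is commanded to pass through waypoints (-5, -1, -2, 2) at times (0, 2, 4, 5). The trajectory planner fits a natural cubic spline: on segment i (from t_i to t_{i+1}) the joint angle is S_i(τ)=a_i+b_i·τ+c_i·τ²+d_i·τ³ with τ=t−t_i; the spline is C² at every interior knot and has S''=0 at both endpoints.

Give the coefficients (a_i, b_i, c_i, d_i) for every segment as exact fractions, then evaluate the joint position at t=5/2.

  seg 0: a=-5 b=34/11 c=0 d=-3/11
  seg 1: a=-1 b=-2/11 c=-18/11 d=65/88
  seg 2: a=-2 b=47/22 c=123/44 d=-41/44
S(5/2) = -991/704

Δ: Δ0=2, Δ1=-1/2, Δ2=4
row 1: diag=8, rhs=-15; c'=1/4, d'=-15/8
row 2: denom=6−2·1/4=11/2; d'=(27−2·-15/8)/(11/2)=123/22
back: M2=123/22
back: M1=-15/8−1/4·123/22=-36/11
M: M0=0, M1=-36/11, M2=123/22, M3=0
seg 0: a=-5, c=M0/2=0, d=(M1−M0)/(6·2)=-3/11, b=Δ0−h0·(2M0+M1)/6=34/11
seg 1: a=-1, c=M1/2=-18/11, d=(M2−M1)/(6·2)=65/88, b=Δ1−h1·(2M1+M2)/6=-2/11
seg 2: a=-2, c=M2/2=123/44, d=(M3−M2)/(6·1)=-41/44, b=Δ2−h2·(2M2+M3)/6=47/22
t_q=5/2 → seg 1, τ=1/2; S=-1+-2/11·τ+-18/11·τ²+65/88·τ³=-991/704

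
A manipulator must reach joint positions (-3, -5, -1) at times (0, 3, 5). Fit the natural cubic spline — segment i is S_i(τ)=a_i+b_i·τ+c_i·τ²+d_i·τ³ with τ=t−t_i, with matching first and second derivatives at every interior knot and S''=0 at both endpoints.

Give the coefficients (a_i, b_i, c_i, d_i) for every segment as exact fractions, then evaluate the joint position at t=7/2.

  seg 0: a=-3 b=-22/15 c=0 d=4/45
  seg 1: a=-5 b=14/15 c=4/5 d=-2/15
S(7/2) = -87/20

Δ: Δ0=-2/3, Δ1=2
row 1: diag=10, rhs=16; c'=1/5, d'=8/5
back: M1=8/5
M: M0=0, M1=8/5, M2=0
seg 0: a=-3, c=M0/2=0, d=(M1−M0)/(6·3)=4/45, b=Δ0−h0·(2M0+M1)/6=-22/15
seg 1: a=-5, c=M1/2=4/5, d=(M2−M1)/(6·2)=-2/15, b=Δ1−h1·(2M1+M2)/6=14/15
t_q=7/2 → seg 1, τ=1/2; S=-5+14/15·τ+4/5·τ²+-2/15·τ³=-87/20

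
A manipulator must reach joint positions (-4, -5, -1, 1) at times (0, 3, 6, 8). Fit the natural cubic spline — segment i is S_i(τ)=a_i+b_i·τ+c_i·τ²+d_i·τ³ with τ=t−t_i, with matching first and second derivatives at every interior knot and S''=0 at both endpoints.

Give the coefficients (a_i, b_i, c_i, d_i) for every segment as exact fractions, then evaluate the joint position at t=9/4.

  seg 0: a=-4 b=-30/37 c=0 d=53/999
  seg 1: a=-5 b=23/37 c=53/111 d=-80/999
  seg 2: a=-1 b=49/37 c=-9/37 d=3/74
S(9/4) = -12361/2368

Δ: Δ0=-1/3, Δ1=4/3, Δ2=1
row 1: diag=12, rhs=10; c'=1/4, d'=5/6
row 2: denom=10−3·1/4=37/4; d'=(-2−3·5/6)/(37/4)=-18/37
back: M2=-18/37
back: M1=5/6−1/4·-18/37=106/111
M: M0=0, M1=106/111, M2=-18/37, M3=0
seg 0: a=-4, c=M0/2=0, d=(M1−M0)/(6·3)=53/999, b=Δ0−h0·(2M0+M1)/6=-30/37
seg 1: a=-5, c=M1/2=53/111, d=(M2−M1)/(6·3)=-80/999, b=Δ1−h1·(2M1+M2)/6=23/37
seg 2: a=-1, c=M2/2=-9/37, d=(M3−M2)/(6·2)=3/74, b=Δ2−h2·(2M2+M3)/6=49/37
t_q=9/4 → seg 0, τ=9/4; S=-4+-30/37·τ+0·τ²+53/999·τ³=-12361/2368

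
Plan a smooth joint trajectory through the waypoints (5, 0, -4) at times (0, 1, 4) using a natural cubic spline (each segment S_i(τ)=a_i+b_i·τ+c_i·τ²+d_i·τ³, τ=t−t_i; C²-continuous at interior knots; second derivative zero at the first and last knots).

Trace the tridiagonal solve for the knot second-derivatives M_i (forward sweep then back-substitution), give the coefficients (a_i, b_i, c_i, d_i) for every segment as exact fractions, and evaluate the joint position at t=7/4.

  seg 0: a=5 b=-131/24 c=0 d=11/24
  seg 1: a=0 b=-49/12 c=11/8 d=-11/72
S(7/4) = -1205/512

Δ: Δ0=-5, Δ1=-4/3
row 1: diag=8, rhs=22; c'=3/8, d'=11/4
back: M1=11/4
M: M0=0, M1=11/4, M2=0
seg 0: a=5, c=M0/2=0, d=(M1−M0)/(6·1)=11/24, b=Δ0−h0·(2M0+M1)/6=-131/24
seg 1: a=0, c=M1/2=11/8, d=(M2−M1)/(6·3)=-11/72, b=Δ1−h1·(2M1+M2)/6=-49/12
t_q=7/4 → seg 1, τ=3/4; S=0+-49/12·τ+11/8·τ²+-11/72·τ³=-1205/512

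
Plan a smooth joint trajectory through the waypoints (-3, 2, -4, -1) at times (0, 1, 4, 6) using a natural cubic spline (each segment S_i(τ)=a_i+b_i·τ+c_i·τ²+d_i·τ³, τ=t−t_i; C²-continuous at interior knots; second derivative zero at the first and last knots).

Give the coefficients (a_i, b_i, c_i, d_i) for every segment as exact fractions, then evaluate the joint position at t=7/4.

Δ: Δ0=5, Δ1=-2, Δ2=3/2
row 1: diag=8, rhs=-42; c'=3/8, d'=-21/4
row 2: denom=10−3·3/8=71/8; d'=(21−3·-21/4)/(71/8)=294/71
back: M2=294/71
back: M1=-21/4−3/8·294/71=-483/71
M: M0=0, M1=-483/71, M2=294/71, M3=0
seg 0: a=-3, c=M0/2=0, d=(M1−M0)/(6·1)=-161/142, b=Δ0−h0·(2M0+M1)/6=871/142
seg 1: a=2, c=M1/2=-483/142, d=(M2−M1)/(6·3)=259/426, b=Δ1−h1·(2M1+M2)/6=194/71
seg 2: a=-4, c=M2/2=147/71, d=(M3−M2)/(6·2)=-49/142, b=Δ2−h2·(2M2+M3)/6=-179/142
t_q=7/4 → seg 1, τ=3/4; S=2+194/71·τ+-483/142·τ²+259/426·τ³=21743/9088

  seg 0: a=-3 b=871/142 c=0 d=-161/142
  seg 1: a=2 b=194/71 c=-483/142 d=259/426
  seg 2: a=-4 b=-179/142 c=147/71 d=-49/142
S(7/4) = 21743/9088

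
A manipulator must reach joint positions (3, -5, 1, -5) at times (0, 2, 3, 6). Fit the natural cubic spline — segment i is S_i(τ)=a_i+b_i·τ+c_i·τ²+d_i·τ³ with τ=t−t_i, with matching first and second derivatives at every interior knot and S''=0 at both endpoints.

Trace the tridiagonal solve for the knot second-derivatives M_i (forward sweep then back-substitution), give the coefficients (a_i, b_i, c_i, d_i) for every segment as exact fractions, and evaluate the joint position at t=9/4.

Δ: Δ0=-4, Δ1=6, Δ2=-2
row 1: diag=6, rhs=60; c'=1/6, d'=10
row 2: denom=8−1·1/6=47/6; d'=(-48−1·10)/(47/6)=-348/47
back: M2=-348/47
back: M1=10−1/6·-348/47=528/47
M: M0=0, M1=528/47, M2=-348/47, M3=0
seg 0: a=3, c=M0/2=0, d=(M1−M0)/(6·2)=44/47, b=Δ0−h0·(2M0+M1)/6=-364/47
seg 1: a=-5, c=M1/2=264/47, d=(M2−M1)/(6·1)=-146/47, b=Δ1−h1·(2M1+M2)/6=164/47
seg 2: a=1, c=M2/2=-174/47, d=(M3−M2)/(6·3)=58/141, b=Δ2−h2·(2M2+M3)/6=254/47
t_q=9/4 → seg 1, τ=1/4; S=-5+164/47·τ+264/47·τ²+-146/47·τ³=-5753/1504

  seg 0: a=3 b=-364/47 c=0 d=44/47
  seg 1: a=-5 b=164/47 c=264/47 d=-146/47
  seg 2: a=1 b=254/47 c=-174/47 d=58/141
S(9/4) = -5753/1504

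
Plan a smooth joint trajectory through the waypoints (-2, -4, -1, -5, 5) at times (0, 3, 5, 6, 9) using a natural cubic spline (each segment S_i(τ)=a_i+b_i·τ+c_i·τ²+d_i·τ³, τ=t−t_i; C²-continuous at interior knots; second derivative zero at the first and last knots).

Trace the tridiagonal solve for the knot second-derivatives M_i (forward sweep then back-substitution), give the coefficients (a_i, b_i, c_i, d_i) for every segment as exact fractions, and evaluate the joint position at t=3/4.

Δ: Δ0=-2/3, Δ1=3/2, Δ2=-4, Δ3=10/3
row 1: diag=10, rhs=13; c'=1/5, d'=13/10
row 2: denom=6−2·1/5=28/5; d'=(-33−2·13/10)/(28/5)=-89/14
row 3: denom=8−1·5/28=219/28; d'=(44−1·-89/14)/(219/28)=470/73
back: M3=470/73
back: M2=-89/14−5/28·470/73=-548/73
back: M1=13/10−1/5·-548/73=409/146
M: M0=0, M1=409/146, M2=-548/73, M3=470/73, M4=0
seg 0: a=-2, c=M0/2=0, d=(M1−M0)/(6·3)=409/2628, b=Δ0−h0·(2M0+M1)/6=-1811/876
seg 1: a=-4, c=M1/2=409/292, d=(M2−M1)/(6·2)=-1505/1752, b=Δ1−h1·(2M1+M2)/6=935/438
seg 2: a=-1, c=M2/2=-274/73, d=(M3−M2)/(6·1)=509/219, b=Δ2−h2·(2M2+M3)/6=-563/219
seg 3: a=-5, c=M3/2=235/73, d=(M4−M3)/(6·3)=-235/657, b=Δ3−h3·(2M3+M4)/6=-680/219
t_q=3/4 → seg 0, τ=3/4; S=-2+-1811/876·τ+0·τ²+409/2628·τ³=-65125/18688

  seg 0: a=-2 b=-1811/876 c=0 d=409/2628
  seg 1: a=-4 b=935/438 c=409/292 d=-1505/1752
  seg 2: a=-1 b=-563/219 c=-274/73 d=509/219
  seg 3: a=-5 b=-680/219 c=235/73 d=-235/657
S(3/4) = -65125/18688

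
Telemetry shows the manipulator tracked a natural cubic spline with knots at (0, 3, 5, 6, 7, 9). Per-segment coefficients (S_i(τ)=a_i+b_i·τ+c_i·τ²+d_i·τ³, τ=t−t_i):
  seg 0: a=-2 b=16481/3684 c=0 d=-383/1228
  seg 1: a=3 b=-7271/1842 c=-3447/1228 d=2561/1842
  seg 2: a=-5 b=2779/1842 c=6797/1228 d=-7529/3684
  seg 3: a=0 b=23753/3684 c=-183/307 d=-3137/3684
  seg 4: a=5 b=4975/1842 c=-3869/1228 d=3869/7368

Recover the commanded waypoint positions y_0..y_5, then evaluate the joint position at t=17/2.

y_0=-2 y_1=3 y_2=-5 y_3=0 y_4=5 y_5=2
S(17/2) = 73377/19648

y_0 = S_0(0) = a_0 = -2
y_1 = S_1(0) = a_1 = 3
y_2 = S_2(0) = a_2 = -5
y_3 = S_3(0) = a_3 = 0
y_4 = S_4(0) = a_4 = 5
y_5 = S_4(2) = 2
t_q=17/2 is in segment 4 (τ=3/2); S_4(τ)=73377/19648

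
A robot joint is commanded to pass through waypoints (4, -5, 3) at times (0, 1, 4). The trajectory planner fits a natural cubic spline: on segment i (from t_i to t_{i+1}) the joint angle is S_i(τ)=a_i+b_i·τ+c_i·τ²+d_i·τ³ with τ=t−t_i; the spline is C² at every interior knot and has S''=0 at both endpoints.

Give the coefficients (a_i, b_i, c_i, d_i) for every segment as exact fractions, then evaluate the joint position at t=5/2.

  seg 0: a=4 b=-251/24 c=0 d=35/24
  seg 1: a=-5 b=-73/12 c=35/8 d=-35/72
S(5/2) = -379/64

Δ: Δ0=-9, Δ1=8/3
row 1: diag=8, rhs=70; c'=3/8, d'=35/4
back: M1=35/4
M: M0=0, M1=35/4, M2=0
seg 0: a=4, c=M0/2=0, d=(M1−M0)/(6·1)=35/24, b=Δ0−h0·(2M0+M1)/6=-251/24
seg 1: a=-5, c=M1/2=35/8, d=(M2−M1)/(6·3)=-35/72, b=Δ1−h1·(2M1+M2)/6=-73/12
t_q=5/2 → seg 1, τ=3/2; S=-5+-73/12·τ+35/8·τ²+-35/72·τ³=-379/64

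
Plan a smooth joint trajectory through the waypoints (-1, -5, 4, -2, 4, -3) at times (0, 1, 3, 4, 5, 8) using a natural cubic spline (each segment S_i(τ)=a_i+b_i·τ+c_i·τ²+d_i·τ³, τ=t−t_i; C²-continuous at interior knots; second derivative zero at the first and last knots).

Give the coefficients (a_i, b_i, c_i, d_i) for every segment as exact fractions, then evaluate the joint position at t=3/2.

  seg 0: a=-1 b=-9223/1416 c=0 d=3559/1416
  seg 1: a=-5 b=727/708 c=3559/472 d=-4109/1416
  seg 2: a=4 b=-2573/708 c=-4659/472 d=10627/1416
  seg 3: a=-2 b=-1219/1416 c=746/59 d=-8189/1416
  seg 4: a=4 b=5011/708 c=-2221/472 d=2221/4248
S(3/2) = -11193/3776

Δ: Δ0=-4, Δ1=9/2, Δ2=-6, Δ3=6, Δ4=-7/3
row 1: diag=6, rhs=51; c'=1/3, d'=17/2
row 2: denom=6−2·1/3=16/3; d'=(-63−2·17/2)/(16/3)=-15
row 3: denom=4−1·3/16=61/16; d'=(72−1·-15)/(61/16)=1392/61
row 4: denom=8−1·16/61=472/61; d'=(-50−1·1392/61)/(472/61)=-2221/236
back: M4=-2221/236
back: M3=1392/61−16/61·-2221/236=1492/59
back: M2=-15−3/16·1492/59=-4659/236
back: M1=17/2−1/3·-4659/236=3559/236
M: M0=0, M1=3559/236, M2=-4659/236, M3=1492/59, M4=-2221/236, M5=0
seg 0: a=-1, c=M0/2=0, d=(M1−M0)/(6·1)=3559/1416, b=Δ0−h0·(2M0+M1)/6=-9223/1416
seg 1: a=-5, c=M1/2=3559/472, d=(M2−M1)/(6·2)=-4109/1416, b=Δ1−h1·(2M1+M2)/6=727/708
seg 2: a=4, c=M2/2=-4659/472, d=(M3−M2)/(6·1)=10627/1416, b=Δ2−h2·(2M2+M3)/6=-2573/708
seg 3: a=-2, c=M3/2=746/59, d=(M4−M3)/(6·1)=-8189/1416, b=Δ3−h3·(2M3+M4)/6=-1219/1416
seg 4: a=4, c=M4/2=-2221/472, d=(M5−M4)/(6·3)=2221/4248, b=Δ4−h4·(2M4+M5)/6=5011/708
t_q=3/2 → seg 1, τ=1/2; S=-5+727/708·τ+3559/472·τ²+-4109/1416·τ³=-11193/3776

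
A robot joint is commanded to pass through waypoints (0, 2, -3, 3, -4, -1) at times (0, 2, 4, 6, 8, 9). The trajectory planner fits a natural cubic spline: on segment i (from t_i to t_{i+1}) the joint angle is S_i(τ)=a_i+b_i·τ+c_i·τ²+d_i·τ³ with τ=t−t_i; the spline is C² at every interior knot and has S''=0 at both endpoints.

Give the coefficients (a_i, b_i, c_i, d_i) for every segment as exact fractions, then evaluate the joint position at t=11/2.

Δ: Δ0=1, Δ1=-5/2, Δ2=3, Δ3=-7/2, Δ4=3
row 1: diag=8, rhs=-21; c'=1/4, d'=-21/8
row 2: denom=8−2·1/4=15/2; d'=(33−2·-21/8)/(15/2)=51/10
row 3: denom=8−2·4/15=112/15; d'=(-39−2·51/10)/(112/15)=-369/56
row 4: denom=6−2·15/56=153/28; d'=(39−2·-369/56)/(153/28)=487/51
back: M4=487/51
back: M3=-369/56−15/56·487/51=-311/34
back: M2=51/10−4/15·-311/34=769/102
back: M1=-21/8−1/4·769/102=-230/51
M: M0=0, M1=-230/51, M2=769/102, M3=-311/34, M4=487/51, M5=0
seg 0: a=0, c=M0/2=0, d=(M1−M0)/(6·2)=-115/306, b=Δ0−h0·(2M0+M1)/6=383/153
seg 1: a=2, c=M1/2=-115/51, d=(M2−M1)/(6·2)=1229/1224, b=Δ1−h1·(2M1+M2)/6=-307/153
seg 2: a=-3, c=M2/2=769/204, d=(M3−M2)/(6·2)=-851/612, b=Δ2−h2·(2M2+M3)/6=313/306
seg 3: a=3, c=M3/2=-311/68, d=(M4−M3)/(6·2)=1907/1224, b=Δ3−h3·(2M3+M4)/6=-179/306
seg 4: a=-4, c=M4/2=487/102, d=(M5−M4)/(6·1)=-487/306, b=Δ4−h4·(2M4+M5)/6=-28/153
t_q=11/2 → seg 2, τ=3/2; S=-3+313/306·τ+769/204·τ²+-851/612·τ³=223/96

  seg 0: a=0 b=383/153 c=0 d=-115/306
  seg 1: a=2 b=-307/153 c=-115/51 d=1229/1224
  seg 2: a=-3 b=313/306 c=769/204 d=-851/612
  seg 3: a=3 b=-179/306 c=-311/68 d=1907/1224
  seg 4: a=-4 b=-28/153 c=487/102 d=-487/306
S(11/2) = 223/96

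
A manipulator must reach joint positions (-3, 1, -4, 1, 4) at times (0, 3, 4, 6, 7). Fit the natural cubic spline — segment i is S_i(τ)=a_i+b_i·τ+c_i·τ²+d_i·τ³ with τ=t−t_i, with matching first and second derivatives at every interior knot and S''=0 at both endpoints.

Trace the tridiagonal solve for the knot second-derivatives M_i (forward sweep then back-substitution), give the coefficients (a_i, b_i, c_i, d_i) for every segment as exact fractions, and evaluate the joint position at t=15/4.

Δ: Δ0=4/3, Δ1=-5, Δ2=5/2, Δ3=3
row 1: diag=8, rhs=-38; c'=1/8, d'=-19/4
row 2: denom=6−1·1/8=47/8; d'=(45−1·-19/4)/(47/8)=398/47
row 3: denom=6−2·16/47=250/47; d'=(3−2·398/47)/(250/47)=-131/50
back: M3=-131/50
back: M2=398/47−16/47·-131/50=234/25
back: M1=-19/4−1/8·234/25=-148/25
M: M0=0, M1=-148/25, M2=234/25, M3=-131/50, M4=0
seg 0: a=-3, c=M0/2=0, d=(M1−M0)/(6·3)=-74/225, b=Δ0−h0·(2M0+M1)/6=322/75
seg 1: a=1, c=M1/2=-74/25, d=(M2−M1)/(6·1)=191/75, b=Δ1−h1·(2M1+M2)/6=-344/75
seg 2: a=-4, c=M2/2=117/25, d=(M3−M2)/(6·2)=-599/600, b=Δ2−h2·(2M2+M3)/6=-43/15
seg 3: a=1, c=M3/2=-131/100, d=(M4−M3)/(6·1)=131/300, b=Δ3−h3·(2M3+M4)/6=581/150
t_q=15/4 → seg 1, τ=3/4; S=1+-344/75·τ+-74/25·τ²+191/75·τ³=-4849/1600

  seg 0: a=-3 b=322/75 c=0 d=-74/225
  seg 1: a=1 b=-344/75 c=-74/25 d=191/75
  seg 2: a=-4 b=-43/15 c=117/25 d=-599/600
  seg 3: a=1 b=581/150 c=-131/100 d=131/300
S(15/4) = -4849/1600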